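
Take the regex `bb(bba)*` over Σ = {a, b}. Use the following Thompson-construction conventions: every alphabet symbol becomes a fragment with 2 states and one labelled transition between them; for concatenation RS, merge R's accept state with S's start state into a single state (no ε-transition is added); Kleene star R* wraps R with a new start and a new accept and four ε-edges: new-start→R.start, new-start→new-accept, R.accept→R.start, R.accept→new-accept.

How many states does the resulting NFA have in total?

Per subexpression:
Each of the 5 symbol leaves contributes a 2-state fragment.
  bba = 4 states
  (bba)* = 6 states
  bb(bba)* = 8 states

8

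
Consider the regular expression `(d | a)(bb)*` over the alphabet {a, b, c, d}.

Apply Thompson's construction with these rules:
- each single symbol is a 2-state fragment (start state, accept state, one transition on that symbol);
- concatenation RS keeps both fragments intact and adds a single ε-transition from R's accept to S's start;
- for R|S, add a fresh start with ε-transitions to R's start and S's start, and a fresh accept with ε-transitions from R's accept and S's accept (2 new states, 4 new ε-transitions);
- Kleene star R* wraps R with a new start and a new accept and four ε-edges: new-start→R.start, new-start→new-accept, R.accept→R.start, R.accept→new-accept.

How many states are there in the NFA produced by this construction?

By structural recursion:
Each of the 4 symbol leaves contributes a 2-state fragment.
  d | a = 6 states
  bb = 4 states
  (bb)* = 6 states
  (d | a)(bb)* = 12 states

12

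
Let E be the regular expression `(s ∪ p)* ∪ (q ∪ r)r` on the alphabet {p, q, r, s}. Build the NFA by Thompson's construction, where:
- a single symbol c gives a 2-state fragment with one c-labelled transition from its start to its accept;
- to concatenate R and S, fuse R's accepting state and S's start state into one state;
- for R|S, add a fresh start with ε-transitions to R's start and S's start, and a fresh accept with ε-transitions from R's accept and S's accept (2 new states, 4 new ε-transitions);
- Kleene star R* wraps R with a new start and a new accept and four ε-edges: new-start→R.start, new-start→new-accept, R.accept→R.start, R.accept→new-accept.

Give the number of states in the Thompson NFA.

17

By structural recursion:
Each of the 5 symbol leaves contributes a 2-state fragment.
  s ∪ p — 6 states
  (s ∪ p)* — 8 states
  q ∪ r — 6 states
  (q ∪ r)r — 7 states
  (s ∪ p)* ∪ (q ∪ r)r — 17 states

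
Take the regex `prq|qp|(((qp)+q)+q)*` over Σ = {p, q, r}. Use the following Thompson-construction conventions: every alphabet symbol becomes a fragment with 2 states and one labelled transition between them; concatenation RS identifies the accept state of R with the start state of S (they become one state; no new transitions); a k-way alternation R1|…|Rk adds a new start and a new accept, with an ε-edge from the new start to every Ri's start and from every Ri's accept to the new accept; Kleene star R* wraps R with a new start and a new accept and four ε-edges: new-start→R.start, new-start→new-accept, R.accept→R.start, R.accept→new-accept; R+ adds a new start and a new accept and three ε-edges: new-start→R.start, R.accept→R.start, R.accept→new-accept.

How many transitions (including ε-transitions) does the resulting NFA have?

25

Bottom-up over the parse tree:
Each of the 9 symbol leaves contributes 1 transition (1 symbol, 0 ε).
  prq = 3 transitions (3 symbol, 0 ε)
  qp = 2 transitions (2 symbol, 0 ε)
  qp = 2 transitions (2 symbol, 0 ε)
  (qp)+ = 5 transitions (2 symbol, 3 ε)
  (qp)+q = 6 transitions (3 symbol, 3 ε)
  ((qp)+q)+ = 9 transitions (3 symbol, 6 ε)
  ((qp)+q)+q = 10 transitions (4 symbol, 6 ε)
  (((qp)+q)+q)* = 14 transitions (4 symbol, 10 ε)
  prq|qp|(((qp)+q)+q)* = 25 transitions (9 symbol, 16 ε)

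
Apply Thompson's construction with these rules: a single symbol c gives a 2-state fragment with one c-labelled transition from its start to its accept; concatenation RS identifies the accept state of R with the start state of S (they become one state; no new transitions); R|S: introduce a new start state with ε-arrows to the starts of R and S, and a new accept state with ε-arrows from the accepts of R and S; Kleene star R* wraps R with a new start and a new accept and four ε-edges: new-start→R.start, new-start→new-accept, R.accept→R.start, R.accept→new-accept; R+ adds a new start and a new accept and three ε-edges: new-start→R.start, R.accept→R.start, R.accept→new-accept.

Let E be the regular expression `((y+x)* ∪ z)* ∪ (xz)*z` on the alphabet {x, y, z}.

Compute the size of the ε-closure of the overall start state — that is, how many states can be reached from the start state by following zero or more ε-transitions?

Work bottom-up. For each fragment F, track |ε-closure(F.start)| and whether F's accept lies in that closure (i.e. whether F accepts ε). A single-symbol fragment has closure size 1 and does not accept ε.
  y+ — C = 1 + 1 = 2 (the body doesn't accept ε, so the new accept is not reached)
  y+x — C equals the left operand's closure size = 2 (its accept is not ε-reachable, so the closure stops there)
  (y+x)* — C = 1 (new start) + 2 (body) + 1 (new accept) = 4
  (y+x)* ∪ z — new start ε-reaches every alternative's start; at least one alternative accepts ε, so the union's new accept is reached too: C = 1 + 4 + 1 + 1 = 7
  ((y+x)* ∪ z)* — the star's fresh start ε-reaches both the body's start and the fresh accept: C = 2 + 7 = 9
  xz — C equals the left operand's closure size = 1 (its accept is not ε-reachable, so the closure stops there)
  (xz)* — new start has ε-edges to the inner start and to the new accept, so C = 2 + 1 = 3
  (xz)*z — the left operand accepts ε, so the closure extends into the next operand (the shared merged state is already counted); C = 3 + (1−1) = 3
  ((y+x)* ∪ z)* ∪ (xz)*z — new start ε-reaches every alternative's start; at least one alternative accepts ε, so the union's new accept is reached too: C = 1 + 9 + 3 + 1 = 14

14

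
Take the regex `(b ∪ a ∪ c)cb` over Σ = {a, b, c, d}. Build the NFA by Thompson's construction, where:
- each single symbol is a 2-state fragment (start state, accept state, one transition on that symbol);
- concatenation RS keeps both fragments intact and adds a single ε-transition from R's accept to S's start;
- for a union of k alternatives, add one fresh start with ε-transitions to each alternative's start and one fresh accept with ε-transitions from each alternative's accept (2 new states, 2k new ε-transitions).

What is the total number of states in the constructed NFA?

12

Building bottom-up:
Each of the 5 symbol leaves contributes a 2-state fragment.
  b ∪ a ∪ c — 8 states
  (b ∪ a ∪ c)cb — 12 states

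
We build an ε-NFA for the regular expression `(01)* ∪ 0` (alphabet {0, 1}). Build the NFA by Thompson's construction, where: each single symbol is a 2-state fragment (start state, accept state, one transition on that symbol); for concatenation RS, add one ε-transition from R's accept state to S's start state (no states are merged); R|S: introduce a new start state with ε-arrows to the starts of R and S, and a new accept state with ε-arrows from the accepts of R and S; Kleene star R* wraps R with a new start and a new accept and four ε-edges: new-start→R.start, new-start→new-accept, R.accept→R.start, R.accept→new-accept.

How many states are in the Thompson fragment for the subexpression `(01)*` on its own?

6

Fragment for `(01)*`:
Each of the 2 symbol leaves contributes a 2-state fragment.
  01 — 4 states
  (01)* — 6 states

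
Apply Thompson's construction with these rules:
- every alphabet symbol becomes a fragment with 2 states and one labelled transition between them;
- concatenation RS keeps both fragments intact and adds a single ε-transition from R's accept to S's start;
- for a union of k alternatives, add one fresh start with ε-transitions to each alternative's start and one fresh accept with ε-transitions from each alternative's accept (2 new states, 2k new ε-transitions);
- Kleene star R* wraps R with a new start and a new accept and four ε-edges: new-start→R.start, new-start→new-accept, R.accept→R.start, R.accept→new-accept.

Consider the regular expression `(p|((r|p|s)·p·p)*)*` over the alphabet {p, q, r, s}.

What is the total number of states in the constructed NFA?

20

By structural recursion:
Each of the 6 symbol leaves contributes a 2-state fragment.
  r|p|s → 8 states
  (r|p|s)·p·p → 12 states
  ((r|p|s)·p·p)* → 14 states
  p|((r|p|s)·p·p)* → 18 states
  (p|((r|p|s)·p·p)*)* → 20 states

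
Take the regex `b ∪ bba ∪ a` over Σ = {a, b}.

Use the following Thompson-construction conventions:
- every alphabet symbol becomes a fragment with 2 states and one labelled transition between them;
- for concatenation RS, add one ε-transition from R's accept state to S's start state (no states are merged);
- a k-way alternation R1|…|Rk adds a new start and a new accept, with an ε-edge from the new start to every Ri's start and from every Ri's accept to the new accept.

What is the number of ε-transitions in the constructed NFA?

Recursing over subexpressions:
Each of the 5 symbol leaves contributes 0 ε-transitions.
  bba = 2 ε-transitions
  b ∪ bba ∪ a = 8 ε-transitions

8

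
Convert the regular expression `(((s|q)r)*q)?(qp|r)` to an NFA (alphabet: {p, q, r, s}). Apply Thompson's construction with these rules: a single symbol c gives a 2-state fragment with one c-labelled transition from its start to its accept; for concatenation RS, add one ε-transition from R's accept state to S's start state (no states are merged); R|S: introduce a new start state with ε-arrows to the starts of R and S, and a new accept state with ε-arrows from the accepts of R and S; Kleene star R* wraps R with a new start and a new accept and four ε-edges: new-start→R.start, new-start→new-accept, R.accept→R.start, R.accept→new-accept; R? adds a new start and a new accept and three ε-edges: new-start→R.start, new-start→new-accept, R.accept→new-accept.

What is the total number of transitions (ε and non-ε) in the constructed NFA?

Bottom-up over the parse tree:
Each of the 7 symbol leaves contributes 1 transition (1 symbol, 0 ε).
  s|q — 6 transitions (2 symbol, 4 ε)
  (s|q)r — 8 transitions (3 symbol, 5 ε)
  ((s|q)r)* — 12 transitions (3 symbol, 9 ε)
  ((s|q)r)*q — 14 transitions (4 symbol, 10 ε)
  (((s|q)r)*q)? — 17 transitions (4 symbol, 13 ε)
  qp — 3 transitions (2 symbol, 1 ε)
  qp|r — 8 transitions (3 symbol, 5 ε)
  (((s|q)r)*q)?(qp|r) — 26 transitions (7 symbol, 19 ε)

26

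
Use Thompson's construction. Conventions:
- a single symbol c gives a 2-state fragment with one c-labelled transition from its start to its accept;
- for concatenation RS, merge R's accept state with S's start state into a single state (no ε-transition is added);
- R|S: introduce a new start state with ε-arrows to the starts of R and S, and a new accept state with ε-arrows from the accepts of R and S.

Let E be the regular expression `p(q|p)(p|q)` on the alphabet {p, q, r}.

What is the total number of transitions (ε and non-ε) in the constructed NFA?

13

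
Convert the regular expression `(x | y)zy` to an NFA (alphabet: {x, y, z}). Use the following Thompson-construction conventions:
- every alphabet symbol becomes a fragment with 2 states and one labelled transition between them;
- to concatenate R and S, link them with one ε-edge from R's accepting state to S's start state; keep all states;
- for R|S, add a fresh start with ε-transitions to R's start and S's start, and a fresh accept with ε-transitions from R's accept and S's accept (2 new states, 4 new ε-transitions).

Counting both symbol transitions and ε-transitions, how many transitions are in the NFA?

Recursing over subexpressions:
Each of the 4 symbol leaves contributes 1 transition (1 symbol, 0 ε).
  x | y = 6 transitions (2 symbol, 4 ε)
  (x | y)zy = 10 transitions (4 symbol, 6 ε)

10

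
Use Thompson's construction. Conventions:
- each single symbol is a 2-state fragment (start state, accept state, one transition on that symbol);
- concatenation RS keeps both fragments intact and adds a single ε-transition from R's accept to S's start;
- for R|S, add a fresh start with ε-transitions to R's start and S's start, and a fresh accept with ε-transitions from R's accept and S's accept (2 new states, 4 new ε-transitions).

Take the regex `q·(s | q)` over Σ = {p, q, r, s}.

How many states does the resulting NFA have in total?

Bottom-up over the parse tree:
Each of the 3 symbol leaves contributes a 2-state fragment.
  s | q = 6 states
  q·(s | q) = 8 states

8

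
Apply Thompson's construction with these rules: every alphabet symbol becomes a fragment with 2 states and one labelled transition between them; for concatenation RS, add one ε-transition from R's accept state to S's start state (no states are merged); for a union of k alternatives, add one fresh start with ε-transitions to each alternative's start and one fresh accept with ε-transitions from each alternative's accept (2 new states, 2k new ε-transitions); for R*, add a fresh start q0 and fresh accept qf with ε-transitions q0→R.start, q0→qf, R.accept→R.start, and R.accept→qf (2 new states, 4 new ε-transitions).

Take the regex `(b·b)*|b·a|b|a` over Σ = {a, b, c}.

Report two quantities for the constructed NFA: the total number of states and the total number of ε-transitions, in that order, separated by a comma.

16, 14

Per subexpression:
Each of the 6 symbol leaves contributes 2 states and 0 ε-transitions.
  b·b → 4 states, 1 ε-transition
  (b·b)* → 6 states, 5 ε-transitions
  b·a → 4 states, 1 ε-transition
  (b·b)*|b·a|b|a → 16 states, 14 ε-transitions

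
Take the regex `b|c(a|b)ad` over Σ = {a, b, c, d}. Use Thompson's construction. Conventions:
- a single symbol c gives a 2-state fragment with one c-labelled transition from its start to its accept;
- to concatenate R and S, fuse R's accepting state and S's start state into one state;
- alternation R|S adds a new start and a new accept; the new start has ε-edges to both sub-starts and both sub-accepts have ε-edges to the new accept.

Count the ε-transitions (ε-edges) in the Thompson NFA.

8

Building bottom-up:
Each of the 6 symbol leaves contributes 0 ε-transitions.
  a|b : 4 ε-transitions
  c(a|b)ad : 4 ε-transitions
  b|c(a|b)ad : 8 ε-transitions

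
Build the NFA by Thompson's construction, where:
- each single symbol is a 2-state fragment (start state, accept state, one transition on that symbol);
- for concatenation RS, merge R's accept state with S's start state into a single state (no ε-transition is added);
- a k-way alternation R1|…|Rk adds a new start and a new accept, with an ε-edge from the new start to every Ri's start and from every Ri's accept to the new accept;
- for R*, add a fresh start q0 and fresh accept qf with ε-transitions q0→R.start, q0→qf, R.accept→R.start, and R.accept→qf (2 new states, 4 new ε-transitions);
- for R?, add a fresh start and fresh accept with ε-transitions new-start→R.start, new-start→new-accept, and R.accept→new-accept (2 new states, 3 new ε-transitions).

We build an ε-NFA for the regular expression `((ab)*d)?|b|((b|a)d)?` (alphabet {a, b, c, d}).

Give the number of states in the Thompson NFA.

Per subexpression:
Each of the 7 symbol leaves contributes a 2-state fragment.
  ab : 3 states
  (ab)* : 5 states
  (ab)*d : 6 states
  ((ab)*d)? : 8 states
  b|a : 6 states
  (b|a)d : 7 states
  ((b|a)d)? : 9 states
  ((ab)*d)?|b|((b|a)d)? : 21 states

21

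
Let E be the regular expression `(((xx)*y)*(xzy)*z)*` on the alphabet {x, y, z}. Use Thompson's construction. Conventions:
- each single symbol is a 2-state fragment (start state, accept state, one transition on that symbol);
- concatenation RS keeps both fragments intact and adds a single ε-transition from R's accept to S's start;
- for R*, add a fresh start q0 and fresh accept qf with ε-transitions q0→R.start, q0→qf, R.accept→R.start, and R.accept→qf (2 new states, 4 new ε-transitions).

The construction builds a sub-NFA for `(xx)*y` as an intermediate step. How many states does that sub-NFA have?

8

Fragment for `(xx)*y`:
Each of the 3 symbol leaves contributes a 2-state fragment.
  xx — 4 states
  (xx)* — 6 states
  (xx)*y — 8 states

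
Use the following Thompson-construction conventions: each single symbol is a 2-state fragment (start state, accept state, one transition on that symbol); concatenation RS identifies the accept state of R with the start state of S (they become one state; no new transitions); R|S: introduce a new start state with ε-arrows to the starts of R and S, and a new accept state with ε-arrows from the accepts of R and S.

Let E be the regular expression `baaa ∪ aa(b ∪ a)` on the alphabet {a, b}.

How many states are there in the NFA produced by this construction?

15

Bottom-up over the parse tree:
Each of the 8 symbol leaves contributes a 2-state fragment.
  baaa : 5 states
  b ∪ a : 6 states
  aa(b ∪ a) : 8 states
  baaa ∪ aa(b ∪ a) : 15 states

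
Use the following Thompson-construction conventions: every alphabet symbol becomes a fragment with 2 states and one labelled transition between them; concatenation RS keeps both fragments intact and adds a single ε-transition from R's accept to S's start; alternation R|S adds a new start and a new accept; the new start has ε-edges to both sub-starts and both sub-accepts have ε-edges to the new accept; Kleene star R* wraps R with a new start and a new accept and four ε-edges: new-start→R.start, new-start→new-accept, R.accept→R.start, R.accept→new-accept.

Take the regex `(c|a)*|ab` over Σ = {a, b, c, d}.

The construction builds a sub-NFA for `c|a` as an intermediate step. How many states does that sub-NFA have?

6

Fragment for `c|a`:
Each of the 2 symbol leaves contributes a 2-state fragment.
  c|a : 6 states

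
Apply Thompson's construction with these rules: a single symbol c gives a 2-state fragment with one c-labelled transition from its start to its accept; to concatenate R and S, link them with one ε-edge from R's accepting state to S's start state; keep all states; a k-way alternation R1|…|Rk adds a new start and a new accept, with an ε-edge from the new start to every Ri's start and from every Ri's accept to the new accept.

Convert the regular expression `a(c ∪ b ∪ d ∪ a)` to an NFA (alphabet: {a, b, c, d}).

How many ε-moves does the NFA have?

9

Recursing over subexpressions:
Each of the 5 symbol leaves contributes 0 ε-transitions.
  c ∪ b ∪ d ∪ a → 8 ε-transitions
  a(c ∪ b ∪ d ∪ a) → 9 ε-transitions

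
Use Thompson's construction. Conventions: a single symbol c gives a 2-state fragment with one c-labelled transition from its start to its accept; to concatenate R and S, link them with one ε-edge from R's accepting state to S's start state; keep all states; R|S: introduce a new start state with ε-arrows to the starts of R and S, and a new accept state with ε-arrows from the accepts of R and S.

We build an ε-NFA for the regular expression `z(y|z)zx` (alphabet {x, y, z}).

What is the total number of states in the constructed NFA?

12

Per subexpression:
Each of the 5 symbol leaves contributes a 2-state fragment.
  y|z = 6 states
  z(y|z)zx = 12 states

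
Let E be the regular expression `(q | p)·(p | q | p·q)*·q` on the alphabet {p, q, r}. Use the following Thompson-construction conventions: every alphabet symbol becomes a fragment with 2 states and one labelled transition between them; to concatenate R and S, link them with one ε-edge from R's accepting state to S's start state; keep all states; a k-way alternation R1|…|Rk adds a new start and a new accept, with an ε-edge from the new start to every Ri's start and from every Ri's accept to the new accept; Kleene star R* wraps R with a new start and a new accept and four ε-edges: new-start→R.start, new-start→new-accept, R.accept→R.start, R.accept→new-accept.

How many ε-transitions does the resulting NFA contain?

Per subexpression:
Each of the 7 symbol leaves contributes 0 ε-transitions.
  q | p = 4 ε-transitions
  p·q = 1 ε-transition
  p | q | p·q = 7 ε-transitions
  (p | q | p·q)* = 11 ε-transitions
  (q | p)·(p | q | p·q)*·q = 17 ε-transitions

17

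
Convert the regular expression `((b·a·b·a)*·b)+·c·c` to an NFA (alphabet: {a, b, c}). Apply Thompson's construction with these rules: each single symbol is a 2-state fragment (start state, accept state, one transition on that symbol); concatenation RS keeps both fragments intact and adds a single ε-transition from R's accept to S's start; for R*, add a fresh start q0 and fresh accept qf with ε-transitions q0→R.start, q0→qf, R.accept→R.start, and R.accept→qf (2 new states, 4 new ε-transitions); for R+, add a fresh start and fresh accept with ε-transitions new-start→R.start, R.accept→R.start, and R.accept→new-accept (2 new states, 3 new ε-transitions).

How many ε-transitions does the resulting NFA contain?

13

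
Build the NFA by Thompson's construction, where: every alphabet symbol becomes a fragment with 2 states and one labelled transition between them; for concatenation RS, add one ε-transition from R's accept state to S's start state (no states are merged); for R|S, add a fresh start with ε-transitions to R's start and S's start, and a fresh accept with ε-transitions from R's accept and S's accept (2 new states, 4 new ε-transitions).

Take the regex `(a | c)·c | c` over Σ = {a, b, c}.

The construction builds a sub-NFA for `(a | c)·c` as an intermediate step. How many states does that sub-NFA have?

8

Fragment for `(a | c)·c`:
Each of the 3 symbol leaves contributes a 2-state fragment.
  a | c : 6 states
  (a | c)·c : 8 states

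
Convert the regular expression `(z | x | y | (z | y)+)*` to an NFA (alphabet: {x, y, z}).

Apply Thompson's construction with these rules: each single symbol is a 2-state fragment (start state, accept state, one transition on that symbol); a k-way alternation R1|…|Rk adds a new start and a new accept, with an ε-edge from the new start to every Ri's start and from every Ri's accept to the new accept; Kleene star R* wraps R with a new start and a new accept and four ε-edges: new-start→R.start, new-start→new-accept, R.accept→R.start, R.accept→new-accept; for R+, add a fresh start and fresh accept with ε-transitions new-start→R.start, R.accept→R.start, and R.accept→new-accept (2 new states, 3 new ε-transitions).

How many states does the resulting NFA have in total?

Recursing over subexpressions:
Each of the 5 symbol leaves contributes a 2-state fragment.
  z | y → 6 states
  (z | y)+ → 8 states
  z | x | y | (z | y)+ → 16 states
  (z | x | y | (z | y)+)* → 18 states

18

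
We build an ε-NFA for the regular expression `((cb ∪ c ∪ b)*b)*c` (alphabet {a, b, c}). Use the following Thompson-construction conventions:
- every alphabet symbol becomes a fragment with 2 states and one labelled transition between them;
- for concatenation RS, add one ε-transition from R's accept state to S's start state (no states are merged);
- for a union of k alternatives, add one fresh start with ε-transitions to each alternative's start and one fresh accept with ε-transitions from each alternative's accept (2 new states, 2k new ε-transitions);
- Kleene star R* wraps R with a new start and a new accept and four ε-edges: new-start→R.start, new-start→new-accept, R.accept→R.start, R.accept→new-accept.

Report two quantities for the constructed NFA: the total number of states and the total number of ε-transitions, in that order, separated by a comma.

18, 17

Per subexpression:
Each of the 6 symbol leaves contributes 2 states and 0 ε-transitions.
  cb : 4 states, 1 ε-transition
  cb ∪ c ∪ b : 10 states, 7 ε-transitions
  (cb ∪ c ∪ b)* : 12 states, 11 ε-transitions
  (cb ∪ c ∪ b)*b : 14 states, 12 ε-transitions
  ((cb ∪ c ∪ b)*b)* : 16 states, 16 ε-transitions
  ((cb ∪ c ∪ b)*b)*c : 18 states, 17 ε-transitions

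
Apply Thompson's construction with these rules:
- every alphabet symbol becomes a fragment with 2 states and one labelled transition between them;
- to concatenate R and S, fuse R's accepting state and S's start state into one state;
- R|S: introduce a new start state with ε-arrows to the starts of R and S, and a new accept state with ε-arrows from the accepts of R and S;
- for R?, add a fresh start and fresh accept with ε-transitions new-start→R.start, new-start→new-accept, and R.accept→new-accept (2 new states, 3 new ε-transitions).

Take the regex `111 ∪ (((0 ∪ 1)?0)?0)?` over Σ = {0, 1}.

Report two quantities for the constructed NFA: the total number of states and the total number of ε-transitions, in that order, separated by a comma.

Per subexpression:
Each of the 7 symbol leaves contributes 2 states and 0 ε-transitions.
  111 → 4 states, 0 ε-transitions
  0 ∪ 1 → 6 states, 4 ε-transitions
  (0 ∪ 1)? → 8 states, 7 ε-transitions
  (0 ∪ 1)?0 → 9 states, 7 ε-transitions
  ((0 ∪ 1)?0)? → 11 states, 10 ε-transitions
  ((0 ∪ 1)?0)?0 → 12 states, 10 ε-transitions
  (((0 ∪ 1)?0)?0)? → 14 states, 13 ε-transitions
  111 ∪ (((0 ∪ 1)?0)?0)? → 20 states, 17 ε-transitions

20, 17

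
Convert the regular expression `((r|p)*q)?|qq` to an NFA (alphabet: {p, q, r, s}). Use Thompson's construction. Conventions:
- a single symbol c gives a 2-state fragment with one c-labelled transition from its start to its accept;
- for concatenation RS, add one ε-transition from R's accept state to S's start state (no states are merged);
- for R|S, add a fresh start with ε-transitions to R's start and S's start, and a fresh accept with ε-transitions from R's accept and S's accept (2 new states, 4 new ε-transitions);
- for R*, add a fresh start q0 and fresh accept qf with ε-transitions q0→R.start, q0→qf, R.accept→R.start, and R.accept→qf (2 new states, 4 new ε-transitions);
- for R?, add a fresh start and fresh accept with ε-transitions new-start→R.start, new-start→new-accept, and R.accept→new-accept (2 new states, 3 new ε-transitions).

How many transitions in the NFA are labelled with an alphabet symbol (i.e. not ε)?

By structural recursion:
Each of the 5 symbol leaves contributes exactly 1 symbol transition.
  r|p : 2 symbol transitions
  (r|p)* : 2 symbol transitions
  (r|p)*q : 3 symbol transitions
  ((r|p)*q)? : 3 symbol transitions
  qq : 2 symbol transitions
  ((r|p)*q)?|qq : 5 symbol transitions

5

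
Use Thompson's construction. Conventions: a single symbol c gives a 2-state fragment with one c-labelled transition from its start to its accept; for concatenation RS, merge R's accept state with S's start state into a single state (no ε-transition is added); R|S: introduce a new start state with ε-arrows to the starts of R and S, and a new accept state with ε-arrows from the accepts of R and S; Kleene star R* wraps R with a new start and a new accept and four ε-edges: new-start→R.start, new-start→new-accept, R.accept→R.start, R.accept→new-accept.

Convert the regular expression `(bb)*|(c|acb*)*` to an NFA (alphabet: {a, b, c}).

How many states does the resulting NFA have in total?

Recursing over subexpressions:
Each of the 6 symbol leaves contributes a 2-state fragment.
  bb → 3 states
  (bb)* → 5 states
  b* → 4 states
  acb* → 6 states
  c|acb* → 10 states
  (c|acb*)* → 12 states
  (bb)*|(c|acb*)* → 19 states

19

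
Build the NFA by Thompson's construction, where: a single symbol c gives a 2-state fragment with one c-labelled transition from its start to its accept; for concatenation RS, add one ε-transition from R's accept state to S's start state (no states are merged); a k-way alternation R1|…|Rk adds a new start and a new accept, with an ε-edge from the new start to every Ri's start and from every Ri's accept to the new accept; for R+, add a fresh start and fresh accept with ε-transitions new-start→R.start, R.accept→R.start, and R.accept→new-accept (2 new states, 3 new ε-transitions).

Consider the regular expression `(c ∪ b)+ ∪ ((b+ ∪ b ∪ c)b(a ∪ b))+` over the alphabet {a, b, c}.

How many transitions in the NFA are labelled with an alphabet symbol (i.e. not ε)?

Recursing over subexpressions:
Each of the 8 symbol leaves contributes exactly 1 symbol transition.
  c ∪ b → 2 symbol transitions
  (c ∪ b)+ → 2 symbol transitions
  b+ → 1 symbol transition
  b+ ∪ b ∪ c → 3 symbol transitions
  a ∪ b → 2 symbol transitions
  (b+ ∪ b ∪ c)b(a ∪ b) → 6 symbol transitions
  ((b+ ∪ b ∪ c)b(a ∪ b))+ → 6 symbol transitions
  (c ∪ b)+ ∪ ((b+ ∪ b ∪ c)b(a ∪ b))+ → 8 symbol transitions

8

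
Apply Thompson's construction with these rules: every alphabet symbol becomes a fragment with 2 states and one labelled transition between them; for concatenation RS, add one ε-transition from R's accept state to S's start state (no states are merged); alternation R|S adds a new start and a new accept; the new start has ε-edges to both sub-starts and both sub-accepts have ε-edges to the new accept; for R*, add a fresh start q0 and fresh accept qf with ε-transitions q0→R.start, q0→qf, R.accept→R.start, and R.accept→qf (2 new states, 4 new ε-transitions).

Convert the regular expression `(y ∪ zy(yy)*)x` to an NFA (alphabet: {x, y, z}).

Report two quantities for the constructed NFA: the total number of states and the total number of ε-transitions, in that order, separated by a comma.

Building bottom-up:
Each of the 6 symbol leaves contributes 2 states and 0 ε-transitions.
  yy — 4 states, 1 ε-transition
  (yy)* — 6 states, 5 ε-transitions
  zy(yy)* — 10 states, 7 ε-transitions
  y ∪ zy(yy)* — 14 states, 11 ε-transitions
  (y ∪ zy(yy)*)x — 16 states, 12 ε-transitions

16, 12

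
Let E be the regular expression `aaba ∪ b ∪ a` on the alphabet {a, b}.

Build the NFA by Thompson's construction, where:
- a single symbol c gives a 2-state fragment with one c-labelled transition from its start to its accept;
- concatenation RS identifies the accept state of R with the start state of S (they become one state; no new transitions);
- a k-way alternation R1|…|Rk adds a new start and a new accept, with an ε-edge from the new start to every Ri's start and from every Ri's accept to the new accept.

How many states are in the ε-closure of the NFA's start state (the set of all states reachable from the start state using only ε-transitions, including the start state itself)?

Let C(F) = |ε-closure(F.start)| within fragment F, and note whether F accepts ε. Symbol fragments have C = 1 and do not accept ε. Then:
  aaba : same as the first factor's closure: C = 1
  aaba ∪ b ∪ a : C = 1 + 1 + 1 + 1 = 4 (the new accept is not ε-reachable since no branch accepts ε)

4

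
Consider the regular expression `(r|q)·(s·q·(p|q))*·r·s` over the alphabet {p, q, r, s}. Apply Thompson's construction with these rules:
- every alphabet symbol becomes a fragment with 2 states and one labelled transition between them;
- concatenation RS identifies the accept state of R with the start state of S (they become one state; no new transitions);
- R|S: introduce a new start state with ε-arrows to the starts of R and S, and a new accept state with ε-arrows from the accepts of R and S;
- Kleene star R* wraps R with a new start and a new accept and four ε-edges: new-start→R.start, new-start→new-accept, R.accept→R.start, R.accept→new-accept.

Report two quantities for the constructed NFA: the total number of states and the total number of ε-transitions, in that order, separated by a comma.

17, 12

Per subexpression:
Each of the 8 symbol leaves contributes 2 states and 0 ε-transitions.
  r|q = 6 states, 4 ε-transitions
  p|q = 6 states, 4 ε-transitions
  s·q·(p|q) = 8 states, 4 ε-transitions
  (s·q·(p|q))* = 10 states, 8 ε-transitions
  (r|q)·(s·q·(p|q))*·r·s = 17 states, 12 ε-transitions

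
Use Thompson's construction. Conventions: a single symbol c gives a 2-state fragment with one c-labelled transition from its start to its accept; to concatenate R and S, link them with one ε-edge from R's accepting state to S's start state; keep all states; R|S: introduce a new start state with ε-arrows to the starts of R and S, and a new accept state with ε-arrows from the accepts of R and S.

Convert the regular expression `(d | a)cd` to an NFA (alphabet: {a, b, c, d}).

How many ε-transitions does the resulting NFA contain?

6

By structural recursion:
Each of the 4 symbol leaves contributes 0 ε-transitions.
  d | a = 4 ε-transitions
  (d | a)cd = 6 ε-transitions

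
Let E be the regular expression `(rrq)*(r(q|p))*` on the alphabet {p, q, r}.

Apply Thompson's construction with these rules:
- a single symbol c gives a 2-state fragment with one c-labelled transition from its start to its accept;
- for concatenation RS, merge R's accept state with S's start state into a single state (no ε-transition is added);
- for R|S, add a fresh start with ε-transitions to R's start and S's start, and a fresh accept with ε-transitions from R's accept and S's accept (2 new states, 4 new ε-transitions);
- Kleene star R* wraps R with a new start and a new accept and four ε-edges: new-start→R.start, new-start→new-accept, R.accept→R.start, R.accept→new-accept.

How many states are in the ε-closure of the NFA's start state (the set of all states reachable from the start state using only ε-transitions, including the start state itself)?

Compute the ε-closure size of each fragment's start state recursively; a symbol fragment's start has no outgoing ε-edge, so its closure is just itself (size 1).
  rrq — same as the first factor's closure: |closure| = 1
  (rrq)* — the star's fresh start ε-reaches both the body's start and the fresh accept: |closure| = 2 + 1 = 3
  q|p — |closure| = 1 + 1 + 1 = 3 (the new accept is not ε-reachable since no branch accepts ε)
  r(q|p) — same as the first factor's closure: |closure| = 1
  (r(q|p))* — the star's fresh start ε-reaches both the body's start and the fresh accept: |closure| = 2 + 1 = 3
  (rrq)*(r(q|p))* — the left operand accepts ε, so the closure extends into the next operand (the shared merged state is already counted); |closure| = 3 + (3−1) = 5

5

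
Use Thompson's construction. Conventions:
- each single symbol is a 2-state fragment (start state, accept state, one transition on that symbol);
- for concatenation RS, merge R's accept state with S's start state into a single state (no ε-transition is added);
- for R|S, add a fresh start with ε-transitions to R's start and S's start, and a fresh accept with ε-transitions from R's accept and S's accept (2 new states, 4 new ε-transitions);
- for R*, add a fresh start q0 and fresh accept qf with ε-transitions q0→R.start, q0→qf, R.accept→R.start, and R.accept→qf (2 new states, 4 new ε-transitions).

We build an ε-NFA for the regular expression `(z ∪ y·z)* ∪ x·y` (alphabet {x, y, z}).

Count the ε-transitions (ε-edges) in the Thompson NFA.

Building bottom-up:
Each of the 5 symbol leaves contributes 0 ε-transitions.
  y·z : 0 ε-transitions
  z ∪ y·z : 4 ε-transitions
  (z ∪ y·z)* : 8 ε-transitions
  x·y : 0 ε-transitions
  (z ∪ y·z)* ∪ x·y : 12 ε-transitions

12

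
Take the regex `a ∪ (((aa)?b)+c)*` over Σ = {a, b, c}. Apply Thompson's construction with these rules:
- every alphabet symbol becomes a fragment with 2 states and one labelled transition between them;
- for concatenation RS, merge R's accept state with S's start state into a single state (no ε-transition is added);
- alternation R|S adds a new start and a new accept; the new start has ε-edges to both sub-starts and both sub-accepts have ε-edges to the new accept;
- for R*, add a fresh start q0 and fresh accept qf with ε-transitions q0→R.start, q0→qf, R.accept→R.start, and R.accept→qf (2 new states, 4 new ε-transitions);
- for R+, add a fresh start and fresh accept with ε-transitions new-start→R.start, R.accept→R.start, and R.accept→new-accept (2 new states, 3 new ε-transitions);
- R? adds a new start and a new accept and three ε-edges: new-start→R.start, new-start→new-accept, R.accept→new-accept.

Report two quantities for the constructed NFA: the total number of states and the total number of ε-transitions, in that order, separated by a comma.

15, 14

Building bottom-up:
Each of the 5 symbol leaves contributes 2 states and 0 ε-transitions.
  aa : 3 states, 0 ε-transitions
  (aa)? : 5 states, 3 ε-transitions
  (aa)?b : 6 states, 3 ε-transitions
  ((aa)?b)+ : 8 states, 6 ε-transitions
  ((aa)?b)+c : 9 states, 6 ε-transitions
  (((aa)?b)+c)* : 11 states, 10 ε-transitions
  a ∪ (((aa)?b)+c)* : 15 states, 14 ε-transitions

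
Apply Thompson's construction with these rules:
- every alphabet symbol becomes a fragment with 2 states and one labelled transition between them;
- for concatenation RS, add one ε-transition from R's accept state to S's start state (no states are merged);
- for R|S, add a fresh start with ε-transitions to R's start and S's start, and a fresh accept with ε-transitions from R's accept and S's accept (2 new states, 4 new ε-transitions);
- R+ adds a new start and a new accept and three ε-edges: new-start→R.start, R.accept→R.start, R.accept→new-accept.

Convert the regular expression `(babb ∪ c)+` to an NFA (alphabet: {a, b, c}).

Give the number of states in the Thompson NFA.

14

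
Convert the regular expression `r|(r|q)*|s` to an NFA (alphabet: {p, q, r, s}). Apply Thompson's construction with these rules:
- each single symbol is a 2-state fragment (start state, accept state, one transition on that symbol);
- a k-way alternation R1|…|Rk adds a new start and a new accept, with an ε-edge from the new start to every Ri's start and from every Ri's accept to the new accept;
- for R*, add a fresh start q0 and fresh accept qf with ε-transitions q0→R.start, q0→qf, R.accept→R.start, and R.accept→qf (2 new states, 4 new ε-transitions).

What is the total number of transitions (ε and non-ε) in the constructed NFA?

Recursing over subexpressions:
Each of the 4 symbol leaves contributes 1 transition (1 symbol, 0 ε).
  r|q — 6 transitions (2 symbol, 4 ε)
  (r|q)* — 10 transitions (2 symbol, 8 ε)
  r|(r|q)*|s — 18 transitions (4 symbol, 14 ε)

18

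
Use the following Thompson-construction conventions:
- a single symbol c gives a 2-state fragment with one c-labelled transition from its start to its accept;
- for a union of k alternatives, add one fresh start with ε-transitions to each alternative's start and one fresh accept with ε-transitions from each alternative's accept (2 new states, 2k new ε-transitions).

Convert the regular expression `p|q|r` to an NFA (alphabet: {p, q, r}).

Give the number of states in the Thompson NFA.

8

Building bottom-up:
Each of the 3 symbol leaves contributes a 2-state fragment.
  p|q|r → 8 states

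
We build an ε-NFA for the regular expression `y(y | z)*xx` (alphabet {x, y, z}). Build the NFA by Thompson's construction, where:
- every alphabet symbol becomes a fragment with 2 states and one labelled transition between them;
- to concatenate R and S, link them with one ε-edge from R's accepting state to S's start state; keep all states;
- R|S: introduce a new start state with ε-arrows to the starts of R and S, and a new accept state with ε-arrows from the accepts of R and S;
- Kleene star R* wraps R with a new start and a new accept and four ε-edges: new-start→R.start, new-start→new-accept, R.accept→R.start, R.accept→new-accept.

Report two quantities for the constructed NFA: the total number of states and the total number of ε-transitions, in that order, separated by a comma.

14, 11

By structural recursion:
Each of the 5 symbol leaves contributes 2 states and 0 ε-transitions.
  y | z = 6 states, 4 ε-transitions
  (y | z)* = 8 states, 8 ε-transitions
  y(y | z)*xx = 14 states, 11 ε-transitions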